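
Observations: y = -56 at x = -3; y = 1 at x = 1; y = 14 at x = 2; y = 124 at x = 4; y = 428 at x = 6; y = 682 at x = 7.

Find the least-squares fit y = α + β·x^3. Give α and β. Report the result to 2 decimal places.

α = -2.14, β = 1.99

AᵀA·[α, β]ᵀ = Aᵀy reads: 6·α + 605·β = 1193;  605·α + 169195·β = 335935.
det = 6·169195 − 605² = 649145.
α = (1193·169195 − 605·335935)/649145 = -39744/18547; β = (6·335935 − 605·1193)/649145 = 36967/18547.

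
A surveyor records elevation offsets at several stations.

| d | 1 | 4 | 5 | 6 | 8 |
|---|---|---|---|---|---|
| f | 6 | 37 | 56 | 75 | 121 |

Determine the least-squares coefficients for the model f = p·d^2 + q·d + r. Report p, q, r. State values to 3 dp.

Entries of XᵀX: Σd^2·d^2 = 6274, Σd^2·d = 918, Σd^2 = 142, Σd·d = 142, Σd = 24, Σ1 = 5.
Right-hand side: Σd^2·f = 12442, Σd·f = 1852, Σf = 295.
So XᵀX·[p, q, r]ᵀ = Xᵀf: [[6274, 918, 142]; [918, 142, 24]; [142, 24, 5]]·[p, q, r]ᵀ = [12442, 1852, 295]ᵀ.
Inverting the 3×3 Gram matrix, [p, q, r]ᵀ = [3653/2612, 10271/2612, 531/1306]ᵀ.

p = 1.399, q = 3.932, r = 0.407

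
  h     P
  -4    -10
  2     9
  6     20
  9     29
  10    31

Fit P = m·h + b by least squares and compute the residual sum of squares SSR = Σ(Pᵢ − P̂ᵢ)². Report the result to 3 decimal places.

The normal equations are: 237·m + 23·b = 749;  23·m + 5·b = 79.
Eliminating b: 5·(row 1) − 23·(row 2) gives 656·m = 5·749 − 23·79 = 1928, so m = 241/82.
Then b = (79 − 23·(241/82))/5 = 187/82.
Residuals: -43/82, 69/82, 7/82, 11/41, -55/82; SSR = 62/41.

SSR = 1.512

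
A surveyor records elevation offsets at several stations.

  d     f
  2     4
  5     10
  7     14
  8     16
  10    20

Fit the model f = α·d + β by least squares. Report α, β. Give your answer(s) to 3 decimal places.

Entries of XᵀX: Σd·d = 242, Σd = 32, Σ1 = 5.
Moment sums: Σd·f = 484, Σf = 64.
Δ = 242·5 − 32² = 186.
α = (484·5 − 32·64)/186 = 2; β = (242·64 − 32·484)/186 = 0.

α = 2.000, β = 0.000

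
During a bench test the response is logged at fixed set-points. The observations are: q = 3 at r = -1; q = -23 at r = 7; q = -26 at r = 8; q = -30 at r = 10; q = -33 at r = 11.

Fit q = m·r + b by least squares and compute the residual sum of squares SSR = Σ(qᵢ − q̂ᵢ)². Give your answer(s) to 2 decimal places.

SSR = 4.76

Entries of XᵀX: Σr·r = 335, Σr = 35, Σ1 = 5.
Right-hand side: Σr·q = -1035, Σq = -109.
Eliminating b: 5·(row 1) − 35·(row 2) gives 450·m = 5·(-1035) − 35·(-109) = -1360, so m = -136/45.
Then b = ((-109) − 35·(-136/45))/5 = -29/45.
Residuals: 28/45, -6/5, -53/45, 13/15, 8/9; SSR = 214/45.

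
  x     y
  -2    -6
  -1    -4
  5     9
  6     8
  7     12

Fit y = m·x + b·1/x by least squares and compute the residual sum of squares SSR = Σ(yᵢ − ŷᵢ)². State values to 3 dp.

SSR = 6.437

From the data, Σx·x = 115, Σx·1/x = 5, Σ1/x·1/x = 29507/22050.
Moment sums: Σx·y = 193, Σ1/x·y = 1244/105.
MᵀM·[m, b]ᵀ = Mᵀy becomes [[115, 5]; [5, 29507/22050]]·[m, b]ᵀ = [193, 1244/105]ᵀ.
Δ = 115·(29507/22050) − 5² = 568411/4410.
m = (193·(29507/22050) − 5·(1244/105))/(568411/4410) = 4388651/2842055; b = (115·(1244/105) − 5·193)/(568411/4410) = 1752870/568411.
Residuals: -3892853/2842055, 1784781/2842055, 376474/568411, -5056191/2842055, 2132053/2842055; SSR = 18294432/2842055.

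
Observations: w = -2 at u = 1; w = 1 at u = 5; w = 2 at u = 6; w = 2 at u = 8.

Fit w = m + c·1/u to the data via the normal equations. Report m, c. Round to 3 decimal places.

m = 2.402, c = -4.430

Compute the Gram sums: Σ1 = 4, Σ1/u = 179/120, Σ1/u·1/u = 15601/14400.
And Σw = 3, Σ1/u·w = -73/60.
So AᵀA·[m, c]ᵀ = Aᵀw: [[4, 179/120]; [179/120, 15601/14400]]·[m, c]ᵀ = [3, -73/60]ᵀ.
Δ = 4·(15601/14400) − (179/120)² = 10121/4800.
m = (3·(15601/14400) − (179/120)·(-73/60))/(10121/4800) = 72937/30363; c = (4·(-73/60) − (179/120)·3)/(10121/4800) = -44840/10121.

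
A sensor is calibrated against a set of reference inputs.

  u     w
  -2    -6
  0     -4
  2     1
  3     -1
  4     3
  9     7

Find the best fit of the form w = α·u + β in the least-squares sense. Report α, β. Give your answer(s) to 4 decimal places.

α = 1.2056, β = -3.2150

Setting ∂/∂α … = 0 gives: 114·α + 16·β = 86;  16·α + 6·β = 0.
(Σu·u = 114, Σu = 16, Σ1 = 6, Σu·w = 86, Σw = 0.)
Determinant 114·6 − 16² = 428.
α = (86·6 − 16·0)/428 = 129/107; β = (114·0 − 16·86)/428 = -344/107.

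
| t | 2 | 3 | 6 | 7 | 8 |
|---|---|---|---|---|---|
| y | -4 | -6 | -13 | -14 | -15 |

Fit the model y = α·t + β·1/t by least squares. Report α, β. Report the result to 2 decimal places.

With design matrix X, XᵀX = [[162, 5]; [5, 11993/28224]] and Xᵀy = [-322, -241/24]ᵀ.
Eliminating β: (11993/28224)·(row 1) − 5·(row 2) gives (68737/1568)·α = (11993/28224)·(-322) − 5·(-241/24) = -174619/2016, so α = -1222333/618633.
Then β = ((-241/24) − 5·(-1222333/618633))/(11993/28224) = -26264/68737.

α = -1.98, β = -0.38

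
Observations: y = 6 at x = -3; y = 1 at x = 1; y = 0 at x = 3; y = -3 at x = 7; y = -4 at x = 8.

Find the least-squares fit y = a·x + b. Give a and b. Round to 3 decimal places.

a = -0.866, b = 2.772

Sums needed: Σx·x = 132, Σx = 16, Σ1 = 5.
Right-hand side: Σx·y = -70, Σy = 0.
MᵀM·[a, b]ᵀ = Mᵀy becomes [[132, 16]; [16, 5]]·[a, b]ᵀ = [-70, 0]ᵀ.
Eliminating b: 5·(row 1) − 16·(row 2) gives 404·a = 5·(-70) − 16·0 = -350, so a = -175/202.
Then b = (0 − 16·(-175/202))/5 = 280/101.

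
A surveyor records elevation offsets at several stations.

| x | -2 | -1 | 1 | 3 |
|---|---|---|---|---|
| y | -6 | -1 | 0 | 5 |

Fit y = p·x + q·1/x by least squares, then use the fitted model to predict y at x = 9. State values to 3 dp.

ŷ = 19.983

Compute the Gram sums: Σx·x = 15, Σx·1/x = 4, Σ1/x·1/x = 85/36.
Right-hand side: Σx·y = 28, Σ1/x·y = 17/3.
So AᵀA·[p, q]ᵀ = Aᵀy: [[15, 4]; [4, 85/36]]·[p, q]ᵀ = [28, 17/3]ᵀ.
Determinant 15·(85/36) − 4² = 233/12.
p = (28·(85/36) − 4·(17/3))/(233/12) = 1564/699; q = (15·(17/3) − 4·28)/(233/12) = -324/233.
At x = 9: ŷ = (1564/699)·(9) + (-324/233)·(1/9) = 4656/233.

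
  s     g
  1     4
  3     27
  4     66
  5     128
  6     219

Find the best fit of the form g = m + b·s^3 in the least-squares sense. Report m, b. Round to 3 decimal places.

m = 1.611, b = 1.007

From the data, Σ1 = 5, Σs^3 = 433, Σs^3·s^3 = 67107.
Moment sums: Σg = 444, Σs^3·g = 68261.
So AᵀA·[m, b]ᵀ = Aᵀg: [[5, 433]; [433, 67107]]·[m, b]ᵀ = [444, 68261]ᵀ.
Eliminating b: 67107·(row 1) − 433·(row 2) gives 148046·m = 67107·444 − 433·68261 = 238495, so m = 238495/148046.
Then b = (68261 − 433·(238495/148046))/67107 = 149053/148046.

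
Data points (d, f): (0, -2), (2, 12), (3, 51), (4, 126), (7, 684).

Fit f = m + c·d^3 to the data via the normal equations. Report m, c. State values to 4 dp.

m = -2.8353, c = 2.0027

Normal-equation sums: Σ1 = 5, Σd^3 = 442, Σd^3·d^3 = 122538.
Right-hand side: Σf = 871, Σd^3·f = 244149.
So MᵀM·[m, c]ᵀ = Mᵀf: [[5, 442]; [442, 122538]]·[m, c]ᵀ = [871, 244149]ᵀ.
Eliminating c: 122538·(row 1) − 442·(row 2) gives 417326·m = 122538·871 − 442·244149 = -1183260, so m = -45510/16051.
Then c = (244149 − 442·(-45510/16051))/122538 = 835763/417326.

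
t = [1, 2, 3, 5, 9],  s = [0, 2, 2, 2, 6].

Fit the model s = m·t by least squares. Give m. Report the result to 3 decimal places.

m = 0.617

With design matrix A, AᵀA = [[120]] and Aᵀs = [74]ᵀ.
m = 74/120 = 0.616667.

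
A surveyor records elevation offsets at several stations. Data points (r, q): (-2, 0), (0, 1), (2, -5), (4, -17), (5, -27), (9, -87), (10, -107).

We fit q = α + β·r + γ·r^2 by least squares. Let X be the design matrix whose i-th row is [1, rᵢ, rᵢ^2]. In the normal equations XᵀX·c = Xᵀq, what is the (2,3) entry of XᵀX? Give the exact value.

Row 2 ↔ basis r, column 3 ↔ basis r^2, so (XᵀX)_{2,3} = Σᵢ (r)·(r^2) = (-2)·(4) + (0)·(0) + (2)·(4) + (4)·(16) + (5)·(25) + (9)·(81) + (10)·(100) = 1918.

1918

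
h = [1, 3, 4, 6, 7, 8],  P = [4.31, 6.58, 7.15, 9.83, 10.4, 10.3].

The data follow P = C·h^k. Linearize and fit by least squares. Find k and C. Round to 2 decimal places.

k = 0.45, C = 4.18

Let Y = ln P. Fitting Y = k·ln h + ln C by least squares:
AᵀA = [[14.4498, 8.3020]; [8.3020, 6]], rhs = [18.2983, 12.2715]ᵀ  (here Σln h = 8.3020, Σ(ln h)² = 14.4498, Σln P = 12.2715, Σln h·ln P = 18.2983).
Solving (det = 17.7753): k = 0.44509, ln C = 1.42938, so C = exp(1.42938) = 4.17613.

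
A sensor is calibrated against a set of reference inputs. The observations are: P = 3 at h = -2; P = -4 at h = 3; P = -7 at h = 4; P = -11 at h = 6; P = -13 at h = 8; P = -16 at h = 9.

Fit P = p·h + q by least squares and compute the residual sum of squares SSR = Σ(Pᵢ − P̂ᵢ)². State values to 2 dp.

Entries of MᵀM: Σh·h = 210, Σh = 28, Σ1 = 6.
Right-hand side: Σh·P = -360, ΣP = -48.
Eliminating q: 6·(row 1) − 28·(row 2) gives 476·p = 6·(-360) − 28·(-48) = -816, so p = -12/7.
Then q = ((-48) − 28·(-12/7))/6 = 0.
Residuals: -3/7, 8/7, -1/7, -5/7, 5/7, -4/7; SSR = 20/7.

SSR = 2.86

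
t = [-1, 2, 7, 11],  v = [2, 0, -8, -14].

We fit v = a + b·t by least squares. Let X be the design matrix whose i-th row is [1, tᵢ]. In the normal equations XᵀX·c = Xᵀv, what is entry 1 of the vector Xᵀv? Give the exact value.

Entry 1 ↔ basis 1, so (Xᵀv)_{1} = Σᵢ vᵢ = (1)·(2) + (1)·(0) + (1)·(-8) + (1)·(-14) = -20.

-20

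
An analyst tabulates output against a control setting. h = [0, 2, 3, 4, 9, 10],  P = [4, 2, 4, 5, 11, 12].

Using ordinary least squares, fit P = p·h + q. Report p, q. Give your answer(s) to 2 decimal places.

p = 0.98, q = 1.76

From the data, Σh·h = 210, Σh = 28, Σ1 = 6.
And Σh·P = 255, ΣP = 38.
AᵀA·[p, q]ᵀ = AᵀP becomes [[210, 28]; [28, 6]]·[p, q]ᵀ = [255, 38]ᵀ.
Eliminating q: 6·(row 1) − 28·(row 2) gives 476·p = 6·255 − 28·38 = 466, so p = 233/238.
Then q = (38 − 28·(233/238))/6 = 30/17.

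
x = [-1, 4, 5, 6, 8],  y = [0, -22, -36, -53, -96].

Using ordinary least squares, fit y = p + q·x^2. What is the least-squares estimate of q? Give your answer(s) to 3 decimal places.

Sums needed: Σ1 = 5, Σx^2 = 142, Σx^2·x^2 = 6274.
And Σy = -207, Σx^2·y = -9304.
AᵀA·[p, q]ᵀ = Aᵀy becomes [[5, 142]; [142, 6274]]·[p, q]ᵀ = [-207, -9304]ᵀ.
Eliminating q: 6274·(row 1) − 142·(row 2) gives 11206·p = 6274·(-207) − 142·(-9304) = 22450, so p = 11225/5603.
Then q = ((-9304) − 142·(11225/5603))/6274 = -8563/5603.

q = -1.528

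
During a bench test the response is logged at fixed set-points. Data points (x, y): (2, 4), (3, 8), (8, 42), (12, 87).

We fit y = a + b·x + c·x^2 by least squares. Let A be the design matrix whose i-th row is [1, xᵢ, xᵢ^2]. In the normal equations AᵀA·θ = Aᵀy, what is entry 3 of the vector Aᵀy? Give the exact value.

Entry 3 ↔ basis x^2, so (Aᵀy)_{3} = Σᵢ (x^2)·yᵢ = (4)·(4) + (9)·(8) + (64)·(42) + (144)·(87) = 15304.

15304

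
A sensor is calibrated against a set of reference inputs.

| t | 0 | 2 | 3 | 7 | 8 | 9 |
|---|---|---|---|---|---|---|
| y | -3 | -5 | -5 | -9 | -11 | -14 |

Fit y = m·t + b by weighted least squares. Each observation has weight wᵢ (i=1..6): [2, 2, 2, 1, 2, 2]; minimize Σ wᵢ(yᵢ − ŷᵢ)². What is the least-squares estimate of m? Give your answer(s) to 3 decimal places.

The normal equations are: 365·m + 51·b = -541;  51·m + 11·b = -85.
Δ = 365·11 − 51² = 1414.
m = ((-541)·11 − 51·(-85))/1414 = -8/7; b = (365·(-85) − 51·(-541))/1414 = -17/7.

m = -1.143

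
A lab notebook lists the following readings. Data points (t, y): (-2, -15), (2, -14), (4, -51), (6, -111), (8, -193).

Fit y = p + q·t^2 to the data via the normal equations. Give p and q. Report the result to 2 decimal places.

p = -2.95, q = -2.98

Entries of MᵀM: Σ1 = 5, Σt^2 = 124, Σt^2·t^2 = 5680.
And Σy = -384, Σt^2·y = -17280.
Determinant 5·5680 − 124² = 13024.
p = ((-384)·5680 − 124·(-17280))/13024 = -1200/407; q = (5·(-17280) − 124·(-384))/13024 = -1212/407.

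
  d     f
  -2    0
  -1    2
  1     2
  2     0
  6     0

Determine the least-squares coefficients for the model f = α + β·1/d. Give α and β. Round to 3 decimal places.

Compute the Gram sums: Σ1 = 5, Σ1/d = 1/6, Σ1/d·1/d = 91/36.
Moment sums: Σf = 4, Σ1/d·f = 0.
Δ = 5·(91/36) − (1/6)² = 227/18.
α = (4·(91/36) − (1/6)·0)/(227/18) = 182/227; β = (5·0 − (1/6)·4)/(227/18) = -12/227.

α = 0.802, β = -0.053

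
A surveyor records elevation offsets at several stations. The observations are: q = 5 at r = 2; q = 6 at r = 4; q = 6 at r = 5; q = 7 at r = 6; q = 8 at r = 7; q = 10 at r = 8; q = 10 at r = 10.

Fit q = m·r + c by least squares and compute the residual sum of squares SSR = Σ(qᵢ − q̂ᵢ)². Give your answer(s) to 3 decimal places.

Sums needed: Σr·r = 294, Σr = 42, Σ1 = 7.
For Mᵀq: Σr·q = 342, Σq = 52.
Eliminating c: 7·(row 1) − 42·(row 2) gives 294·m = 7·342 − 42·52 = 210, so m = 5/7.
Then c = (52 − 42·(5/7))/7 = 22/7.
Residuals: 3/7, 0, -5/7, -3/7, -1/7, 8/7, -2/7; SSR = 16/7.

SSR = 2.286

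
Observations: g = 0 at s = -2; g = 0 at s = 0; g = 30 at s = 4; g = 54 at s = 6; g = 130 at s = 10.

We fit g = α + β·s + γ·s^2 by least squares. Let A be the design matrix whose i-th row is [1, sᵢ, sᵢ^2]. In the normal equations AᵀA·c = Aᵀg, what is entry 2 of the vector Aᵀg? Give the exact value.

1744

Entry 2 ↔ basis s, so (Aᵀg)_{2} = Σᵢ (s)·gᵢ = (-2)·(0) + (0)·(0) + (4)·(30) + (6)·(54) + (10)·(130) = 1744.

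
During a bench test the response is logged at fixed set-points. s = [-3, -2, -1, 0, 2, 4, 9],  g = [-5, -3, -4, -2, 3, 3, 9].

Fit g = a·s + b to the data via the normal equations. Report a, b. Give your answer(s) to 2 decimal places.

Sums needed: Σs·s = 115, Σs = 9, Σ1 = 7.
Right-hand side: Σs·g = 124, Σg = 1.
Normal equations: [[115, 9]; [9, 7]]·[a, b]ᵀ = [124, 1]ᵀ.
Eliminating b: 7·(row 1) − 9·(row 2) gives 724·a = 7·124 − 9·1 = 859, so a = 859/724.
Then b = (1 − 9·(859/724))/7 = -1001/724.

a = 1.19, b = -1.38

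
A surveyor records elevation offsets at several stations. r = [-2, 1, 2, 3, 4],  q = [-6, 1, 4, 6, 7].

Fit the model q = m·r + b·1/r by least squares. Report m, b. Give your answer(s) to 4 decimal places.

Forming MᵀM = [[34, 5]; [5, 241/144]] and Mᵀq = [67, 39/4]ᵀ gives MᵀM·[m, b]ᵀ = Mᵀq.
det = 34·(241/144) − 5² = 2297/72.
m = (67·(241/144) − 5·(39/4))/(2297/72) = 9127/4594; b = (34·(39/4) − 5·67)/(2297/72) = -252/2297.

m = 1.9867, b = -0.1097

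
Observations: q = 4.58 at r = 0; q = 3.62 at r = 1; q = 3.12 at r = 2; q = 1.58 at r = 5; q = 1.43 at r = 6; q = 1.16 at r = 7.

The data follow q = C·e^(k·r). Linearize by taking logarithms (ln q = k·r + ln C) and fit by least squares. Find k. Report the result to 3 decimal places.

Taking logs, ln q = k·r + ln C, so regress ln q on r.
XᵀX = [[115.0000, 21.0000]; [21.0000, 6]], rhs = [9.0343, 4.9095]ᵀ  (here Σr = 21.0000, Σ(r)² = 115.0000, Σln q = 4.9095, Σr·ln q = 9.0343).
Δ = 115.0000·6 − (21.0000)² = 249.0000; k = (9.0343·6 − 21.0000·4.9095)/249.0000 = -0.19636, ln C = (115.0000·4.9095 − 21.0000·9.0343)/249.0000 = 1.50553.

k = -0.196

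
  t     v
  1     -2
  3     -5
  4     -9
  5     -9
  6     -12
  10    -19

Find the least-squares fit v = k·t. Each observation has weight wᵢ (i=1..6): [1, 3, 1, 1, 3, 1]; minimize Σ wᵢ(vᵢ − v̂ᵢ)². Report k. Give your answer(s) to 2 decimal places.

Entries of AᵀWA: Σwᵢ·t·t = 277.
And Σwᵢ·t·v = -534.
So AᵀWA·[k]ᵀ = AᵀWv: [[277]]·[k]ᵀ = [-534]ᵀ.
k = (-534)/277 = -1.9278.

k = -1.93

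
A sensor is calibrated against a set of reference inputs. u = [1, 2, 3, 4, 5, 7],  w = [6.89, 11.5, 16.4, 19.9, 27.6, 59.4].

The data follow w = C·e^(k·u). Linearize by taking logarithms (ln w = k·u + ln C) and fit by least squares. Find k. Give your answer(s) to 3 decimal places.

k = 0.341

With ln wᵢ as the transformed response and uᵢ as the regressor:
Σu = 22.0000, Σ(u)² = 104.0000, Σln w = 17.5625, Σu·ln w = 72.3486.
Normal system: [[104.0000, 22.0000]; [22.0000, 6]]·[k, ln C]ᵀ = [72.3486, 17.5625]ᵀ.
Slope k = (n·Σu·ln w − Σu·Σln w)/(n·Σ(u)² − (Σu)²) = (6·72.3486 − 22.0000·17.5625)/140.0000 = 0.34083; ln C = (Σln w − k·Σu)/n = 1.67738.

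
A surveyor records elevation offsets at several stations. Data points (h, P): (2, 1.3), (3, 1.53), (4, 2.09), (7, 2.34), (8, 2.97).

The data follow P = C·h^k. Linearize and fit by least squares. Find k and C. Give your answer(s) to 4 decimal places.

k = 0.5538, C = 0.8824

Let Y = ln P. Fitting Y = k·ln h + ln C by least squares:
Σln h = 7.2034, Σ(ln h)² = 11.7199, Σln P = 3.3635, Σln h·ln P = 5.5889.
Equations: 11.7199·k + 7.2034·ln C = 5.5889;  7.2034·k + 5·ln C = 3.3635.
Solving (det = 6.7102): k = 0.55375, ln C = -0.12508, so C = exp(-0.12508) = 0.88243.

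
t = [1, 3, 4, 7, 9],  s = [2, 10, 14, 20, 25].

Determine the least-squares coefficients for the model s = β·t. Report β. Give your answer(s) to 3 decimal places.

β = 2.904

Sums needed: Σt·t = 156.
And Σt·s = 453.
β = 453/156 = 2.90385.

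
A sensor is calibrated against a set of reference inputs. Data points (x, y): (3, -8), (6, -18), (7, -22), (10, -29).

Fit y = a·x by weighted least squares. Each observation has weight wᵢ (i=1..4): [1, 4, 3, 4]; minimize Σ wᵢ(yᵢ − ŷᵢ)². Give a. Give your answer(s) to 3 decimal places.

a = -2.969

From the data, Σwᵢ·x·x = 700.
For AᵀWy: Σwᵢ·x·y = -2078.
So AᵀWA·[a]ᵀ = AᵀWy: [[700]]·[a]ᵀ = [-2078]ᵀ.
a = (-2078)/700 = -2.96857.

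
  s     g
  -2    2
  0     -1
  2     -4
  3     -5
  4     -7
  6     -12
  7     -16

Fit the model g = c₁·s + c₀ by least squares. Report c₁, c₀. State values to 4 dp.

Entries of MᵀM: Σs·s = 118, Σs = 20, Σ1 = 7.
For Mᵀg: Σs·g = -239, Σg = -43.
Normal equations: [[118, 20]; [20, 7]]·[c₁, c₀]ᵀ = [-239, -43]ᵀ.
Determinant 118·7 − 20² = 426.
c₁ = ((-239)·7 − 20·(-43))/426 = -271/142; c₀ = (118·(-43) − 20·(-239))/426 = -49/71.

c₁ = -1.9085, c₀ = -0.6901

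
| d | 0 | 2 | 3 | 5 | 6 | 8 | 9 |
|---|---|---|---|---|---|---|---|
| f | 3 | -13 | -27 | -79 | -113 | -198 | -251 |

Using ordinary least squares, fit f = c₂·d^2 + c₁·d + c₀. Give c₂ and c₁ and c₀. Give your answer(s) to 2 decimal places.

With design matrix A, AᵀA = [[12675, 1617, 219]; [1617, 219, 33]; [219, 33, 7]] and Aᵀf = [-39341, -5023, -678]ᵀ.
Inverting the 3×3 Gram matrix, [c₂, c₁, c₀]ᵀ = [-7979/2688, -3877/2688, 1259/448]ᵀ.

c₂ = -2.97, c₁ = -1.44, c₀ = 2.81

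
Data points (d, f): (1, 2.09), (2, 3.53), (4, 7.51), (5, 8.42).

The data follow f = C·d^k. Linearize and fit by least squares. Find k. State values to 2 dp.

k = 0.90

Taking logs, ln f = k·ln d + ln C, so regress ln f on ln d.
Sums: Σln d = 3.6889, Σ(ln d)² = 4.9926, Σln f = 6.1453, Σln d·ln f = 7.0984.
Normal system: [[4.9926, 3.6889]; [3.6889, 4]]·[k, ln C]ᵀ = [7.0984, 6.1453]ᵀ.
Slope k = (n·Σln d·ln f − Σln d·Σln f)/(n·Σ(ln d)² − (Σln d)²) = (4·7.0984 − 3.6889·6.1453)/6.3624 = 0.89974; ln C = (Σln f − k·Σln d)/n = 0.70657.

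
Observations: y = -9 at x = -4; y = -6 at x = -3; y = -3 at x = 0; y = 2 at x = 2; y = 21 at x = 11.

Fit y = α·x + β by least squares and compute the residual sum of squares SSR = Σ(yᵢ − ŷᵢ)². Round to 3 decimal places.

SSR = 5.153

Normal-equation sums: Σx·x = 150, Σx = 6, Σ1 = 5.
Moment sums: Σx·y = 289, Σy = 5.
AᵀA·[α, β]ᵀ = Aᵀy becomes [[150, 6]; [6, 5]]·[α, β]ᵀ = [289, 5]ᵀ.
Determinant 150·5 − 6² = 714.
α = (289·5 − 6·5)/714 = 1415/714; β = (150·5 − 6·289)/714 = -164/119.
Residuals: 109/357, 45/34, -193/119, -209/357, 59/102; SSR = 3679/714.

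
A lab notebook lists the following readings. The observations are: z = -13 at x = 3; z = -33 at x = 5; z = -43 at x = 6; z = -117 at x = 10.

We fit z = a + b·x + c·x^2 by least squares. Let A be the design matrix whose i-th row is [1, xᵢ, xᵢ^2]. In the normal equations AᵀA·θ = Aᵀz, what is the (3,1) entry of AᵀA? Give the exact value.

Row 3 ↔ basis x^2, column 1 ↔ basis 1, so (AᵀA)_{3,1} = Σᵢ x^2 = (9)·(1) + (25)·(1) + (36)·(1) + (100)·(1) = 170.

170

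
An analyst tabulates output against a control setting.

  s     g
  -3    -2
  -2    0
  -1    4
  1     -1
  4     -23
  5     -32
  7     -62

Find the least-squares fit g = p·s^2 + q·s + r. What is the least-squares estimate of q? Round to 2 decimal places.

q = -1.75

AᵀA·[p, q, r]ᵀ = Aᵀg reads: 3381·p + 497·q + 105·r = -4221;  497·p + 105·q + 11·r = -685;  105·p + 11·q + 7·r = -116.
Row-reducing yields p = -25359/24094, q = -6015/3442, r = 3377/1721.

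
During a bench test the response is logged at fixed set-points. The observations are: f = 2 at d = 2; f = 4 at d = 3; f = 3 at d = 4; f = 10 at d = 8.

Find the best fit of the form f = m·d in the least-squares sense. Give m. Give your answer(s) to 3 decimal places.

m = 1.161

Compute the Gram sums: Σd·d = 93.
Moment sums: Σd·f = 108.
Hence m = 108 / 93 ≈ 1.16129.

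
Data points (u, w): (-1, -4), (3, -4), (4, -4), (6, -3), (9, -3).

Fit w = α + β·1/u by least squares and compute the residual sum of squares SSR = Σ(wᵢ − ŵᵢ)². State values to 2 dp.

SSR = 1.11

From the data, Σ1 = 5, Σ1/u = -5/36, Σ1/u·1/u = 1573/1296.
Right-hand side: Σw = -18, Σ1/u·w = 5/6.
Normal equations: [[5, -5/36]; [-5/36, 1573/1296]]·[α, β]ᵀ = [-18, 5/6]ᵀ.
Δ = 5·(1573/1296) − (-5/36)² = 490/81.
α = ((-18)·(1573/1296) − (-5/36)·(5/6))/(490/81) = -7041/1960; β = (5·(5/6) − (-5/36)·(-18))/(490/81) = 27/98.
Residuals: -37/280, -979/1960, -467/980, 153/280, 1101/1960; SSR = 543/490.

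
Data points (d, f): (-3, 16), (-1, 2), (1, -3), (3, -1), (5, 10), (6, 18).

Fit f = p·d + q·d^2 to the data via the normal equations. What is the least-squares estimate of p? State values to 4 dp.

Sums needed: Σd·d = 81, Σd·d^2 = 341, Σd^2·d^2 = 2085.
Moment sums: Σd·f = 102, Σd^2·f = 1032.
Δ = 81·2085 − 341² = 52604.
p = (102·2085 − 341·1032)/52604 = -69621/26302; q = (81·1032 − 341·102)/52604 = 24405/26302.

p = -2.6470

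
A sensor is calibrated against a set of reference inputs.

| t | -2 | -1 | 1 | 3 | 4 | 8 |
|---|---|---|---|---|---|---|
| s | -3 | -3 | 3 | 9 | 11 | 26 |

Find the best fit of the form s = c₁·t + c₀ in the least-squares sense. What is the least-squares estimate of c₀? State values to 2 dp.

Normal-equation sums: Σt·t = 95, Σt = 13, Σ1 = 6.
Moment sums: Σt·s = 291, Σs = 43.
Eliminating c₀: 6·(row 1) − 13·(row 2) gives 401·c₁ = 6·291 − 13·43 = 1187, so c₁ = 1187/401.
Then c₀ = (43 − 13·(1187/401))/6 = 302/401.

c₀ = 0.75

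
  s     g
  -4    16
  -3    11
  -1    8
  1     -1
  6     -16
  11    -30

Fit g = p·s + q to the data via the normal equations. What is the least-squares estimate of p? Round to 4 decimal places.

Normal-equation sums: Σs·s = 184, Σs = 10, Σ1 = 6.
For Xᵀg: Σs·g = -532, Σg = -12.
Normal equations: [[184, 10]; [10, 6]]·[p, q]ᵀ = [-532, -12]ᵀ.
det = 184·6 − 10² = 1004.
p = ((-532)·6 − 10·(-12))/1004 = -768/251; q = (184·(-12) − 10·(-532))/1004 = 778/251.

p = -3.0598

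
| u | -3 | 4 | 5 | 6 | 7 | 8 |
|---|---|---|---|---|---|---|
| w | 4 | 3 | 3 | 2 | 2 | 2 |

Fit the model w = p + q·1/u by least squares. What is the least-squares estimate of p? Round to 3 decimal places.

p = 2.903

Compute the Gram sums: Σ1 = 6, Σ1/u = 463/840, Σ1/u·1/u = 195749/705600.
And Σw = 16, Σ1/u·w = 31/35.
Normal equations: [[6, 463/840]; [463/840, 195749/705600]]·[p, q]ᵀ = [16, 31/35]ᵀ.
Δ = 6·(195749/705600) − (463/840)² = 38405/28224.
p = (16·(195749/705600) − (463/840)·(31/35))/(38405/28224) = 2787512/960125; q = (6·(31/35) − (463/840)·16)/(38405/28224) = -494592/192025.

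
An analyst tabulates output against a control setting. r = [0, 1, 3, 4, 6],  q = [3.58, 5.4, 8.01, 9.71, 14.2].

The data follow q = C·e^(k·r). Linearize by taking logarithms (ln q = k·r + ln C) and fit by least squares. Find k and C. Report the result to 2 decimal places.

k = 0.22, C = 3.96

Let Y = ln q. Fitting Y = k·r + ln C by least squares:
AᵀA = [[62.0000, 14.0000]; [14.0000, 5]], rhs = [32.9405, 9.9689]ᵀ  (here Σr = 14.0000, Σ(r)² = 62.0000, Σln q = 9.9689, Σr·ln q = 32.9405).
Δ = 62.0000·5 − (14.0000)² = 114.0000; k = (32.9405·5 − 14.0000·9.9689)/114.0000 = 0.22052, ln C = (62.0000·9.9689 − 14.0000·32.9405)/114.0000 = 1.37633, so C = exp(1.37633) = 3.96032.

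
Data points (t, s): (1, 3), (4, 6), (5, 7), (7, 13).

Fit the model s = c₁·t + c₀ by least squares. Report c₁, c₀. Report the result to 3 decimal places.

The normal equations are: 91·c₁ + 17·c₀ = 153;  17·c₁ + 4·c₀ = 29.
Eliminating c₀: 4·(row 1) − 17·(row 2) gives 75·c₁ = 4·153 − 17·29 = 119, so c₁ = 119/75.
Then c₀ = (29 − 17·(119/75))/4 = 38/75.

c₁ = 1.587, c₀ = 0.507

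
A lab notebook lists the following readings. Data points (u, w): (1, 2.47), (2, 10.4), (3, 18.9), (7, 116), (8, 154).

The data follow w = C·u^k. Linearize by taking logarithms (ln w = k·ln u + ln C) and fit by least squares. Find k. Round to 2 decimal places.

k = 1.98

Let Y = ln w. Fitting Y = k·ln u + ln C by least squares:
Σln u = 5.8171, Σ(ln u)² = 9.7980, Σln w = 15.9757, Σln u·ln w = 24.5763.
Equations: 9.7980·k + 5.8171·ln C = 24.5763;  5.8171·k + 5·ln C = 15.9757.
Slope k = (n·Σln u·ln w − Σln u·Σln w)/(n·Σ(ln u)² − (Σln u)²) = (5·24.5763 − 5.8171·15.9757)/15.1514 = 1.97664; ln C = (Σln w − k·Σln u)/n = 0.89547.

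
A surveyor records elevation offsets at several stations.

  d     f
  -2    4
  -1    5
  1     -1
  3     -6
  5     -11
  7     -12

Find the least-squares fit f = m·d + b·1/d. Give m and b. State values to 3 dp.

m = -1.842, b = -1.183

The normal system XᵀX·[m, b]ᵀ = Xᵀf is [[89, 6]; [6, 106789/44100]]·[m, b]ᵀ = [-171, -487/35]ᵀ.
det = 89·(106789/44100) − 6² = 7916621/44100.
m = ((-171)·(106789/44100) − 6·(-487/35))/(7916621/44100) = -14579199/7916621; b = (89·(-487/35) − 6·(-171))/(7916621/44100) = -9365580/7916621.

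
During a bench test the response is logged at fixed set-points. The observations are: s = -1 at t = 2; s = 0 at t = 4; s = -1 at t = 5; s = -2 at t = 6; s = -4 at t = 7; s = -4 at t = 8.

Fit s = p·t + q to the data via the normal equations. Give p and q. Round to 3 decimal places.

Setting ∂/∂p … = 0 gives: 194·p + 32·q = -79;  32·p + 6·q = -12.
(Σt·t = 194, Σt = 32, Σ1 = 6, Σt·s = -79, Σs = -12.)
Eliminating q: 6·(row 1) − 32·(row 2) gives 140·p = 6·(-79) − 32·(-12) = -90, so p = -9/14.
Then q = ((-12) − 32·(-9/14))/6 = 10/7.

p = -0.643, q = 1.429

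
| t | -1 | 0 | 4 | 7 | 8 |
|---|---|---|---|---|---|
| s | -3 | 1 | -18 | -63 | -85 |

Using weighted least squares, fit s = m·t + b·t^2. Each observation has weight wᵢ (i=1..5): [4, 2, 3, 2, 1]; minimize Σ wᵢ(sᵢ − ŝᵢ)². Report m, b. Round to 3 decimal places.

m = 1.576, b = -1.518

Compute the Gram sums: Σwᵢ·t·t = 214, Σwᵢ·t·t^2 = 1386, Σwᵢ·t^2·t^2 = 9670.
And Σwᵢ·t·s = -1766, Σwᵢ·t^2·s = -12490.
So AᵀWA·[m, b]ᵀ = AᵀWs: [[214, 1386]; [1386, 9670]]·[m, b]ᵀ = [-1766, -12490]ᵀ.
Determinant 214·9670 − 1386² = 148384.
m = ((-1766)·9670 − 1386·(-12490))/148384 = 7310/4637; b = (214·(-12490) − 1386·(-1766))/148384 = -7037/4637.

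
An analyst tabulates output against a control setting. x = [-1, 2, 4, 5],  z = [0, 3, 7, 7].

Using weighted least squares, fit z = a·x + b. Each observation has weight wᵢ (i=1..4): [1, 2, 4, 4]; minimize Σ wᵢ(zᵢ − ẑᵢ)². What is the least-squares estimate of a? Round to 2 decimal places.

a = 1.27

Forming MᵀWM = [[173, 39]; [39, 11]] and MᵀWz = [264, 62]ᵀ gives MᵀWM·[a, b]ᵀ = MᵀWz.
Eliminating b: 11·(row 1) − 39·(row 2) gives 382·a = 11·264 − 39·62 = 486, so a = 243/191.
Then b = (62 − 39·(243/191))/11 = 215/191.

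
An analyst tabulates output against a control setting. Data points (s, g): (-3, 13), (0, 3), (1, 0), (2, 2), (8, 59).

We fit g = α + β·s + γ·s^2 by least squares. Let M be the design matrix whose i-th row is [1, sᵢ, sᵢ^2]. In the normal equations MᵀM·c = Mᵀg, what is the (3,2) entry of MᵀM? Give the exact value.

494

Row 3 ↔ basis s^2, column 2 ↔ basis s, so (MᵀM)_{3,2} = Σᵢ (s^2)·(s) = (9)·(-3) + (0)·(0) + (1)·(1) + (4)·(2) + (64)·(8) = 494.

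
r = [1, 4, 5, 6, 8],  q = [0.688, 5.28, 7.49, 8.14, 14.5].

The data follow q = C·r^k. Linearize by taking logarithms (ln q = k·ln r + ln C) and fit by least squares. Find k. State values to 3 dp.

Let Y = ln q. Fitting Y = k·ln r + ln C by least squares:
Over the data: Σln r = 6.8669, Σ(ln r)² = 12.0466, Σln q = 8.0745, Σln r·ln q = 14.8651.
Normal system: [[12.0466, 6.8669]; [6.8669, 5]]·[k, ln C]ᵀ = [14.8651, 8.0745]ᵀ.
Δ = 12.0466·5 − (6.8669)² = 13.0781; k = (14.8651·5 − 6.8669·8.0745)/13.0781 = 1.44352, ln C = (12.0466·8.0745 − 6.8669·14.8651)/13.0781 = -0.36762.

k = 1.444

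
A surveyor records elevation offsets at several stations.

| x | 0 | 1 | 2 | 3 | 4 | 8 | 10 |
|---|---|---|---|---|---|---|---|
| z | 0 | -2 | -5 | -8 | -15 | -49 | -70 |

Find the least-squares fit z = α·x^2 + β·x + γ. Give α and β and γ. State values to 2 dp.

Sums needed: Σx^2·x^2 = 14450, Σx^2·x = 1612, Σx^2 = 194, Σx·x = 194, Σx = 28, Σ1 = 7.
Moment sums: Σx^2·z = -10470, Σx·z = -1188, Σz = -149.
Solving the 3×3 system (Gaussian elimination) gives α = -14592/26323, β = -3752/2393, γ = 9191/26323.

α = -0.55, β = -1.57, γ = 0.35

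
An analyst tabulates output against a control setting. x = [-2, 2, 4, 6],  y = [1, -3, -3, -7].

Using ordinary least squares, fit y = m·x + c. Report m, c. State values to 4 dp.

m = -0.9143, c = -0.7143

The normal system MᵀM·[m, c]ᵀ = Mᵀy is [[60, 10]; [10, 4]]·[m, c]ᵀ = [-62, -12]ᵀ.
det = 60·4 − 10² = 140.
m = ((-62)·4 − 10·(-12))/140 = -32/35; c = (60·(-12) − 10·(-62))/140 = -5/7.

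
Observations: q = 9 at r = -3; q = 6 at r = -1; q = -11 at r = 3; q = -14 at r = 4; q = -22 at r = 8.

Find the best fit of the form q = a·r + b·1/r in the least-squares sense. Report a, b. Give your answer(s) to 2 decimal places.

Normal-equation sums: Σr·r = 99, Σr·1/r = 5, Σ1/r·1/r = 749/576.
And Σr·q = -298, Σ1/r·q = -227/12.
So MᵀM·[a, b]ᵀ = Mᵀq: [[99, 5]; [5, 749/576]]·[a, b]ᵀ = [-298, -227/12]ᵀ.
Eliminating b: (749/576)·(row 1) − 5·(row 2) gives (6639/64)·a = (749/576)·(-298) − 5·(-227/12) = -84361/288, so a = -168722/59751.
Then b = ((-227/12) − 5·(-168722/59751))/(749/576) = -24496/6639.

a = -2.82, b = -3.69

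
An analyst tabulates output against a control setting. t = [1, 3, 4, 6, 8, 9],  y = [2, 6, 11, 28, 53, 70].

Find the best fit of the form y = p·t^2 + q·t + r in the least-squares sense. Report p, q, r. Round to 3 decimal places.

The normal system AᵀA·[p, q, r]ᵀ = Aᵀy is [[12291, 1549, 207]; [1549, 207, 31]; [207, 31, 6]]·[p, q, r]ᵀ = [10302, 1286, 170]ᵀ.
Row-reducing yields p = 18485/16872, q = -14131/5624, r = 29669/8436.

p = 1.096, q = -2.513, r = 3.517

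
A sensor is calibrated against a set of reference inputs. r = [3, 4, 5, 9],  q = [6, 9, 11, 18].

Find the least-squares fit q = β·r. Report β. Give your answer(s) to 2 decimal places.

From the data, Σr·r = 131.
Right-hand side: Σr·q = 271.
Normal equations: [[131]]·[β]ᵀ = [271]ᵀ.
β = 271/131 = 2.0687.

β = 2.07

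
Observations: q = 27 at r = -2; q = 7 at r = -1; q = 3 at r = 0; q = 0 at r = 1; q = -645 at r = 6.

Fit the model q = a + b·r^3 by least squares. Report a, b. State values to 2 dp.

From the data, Σ1 = 5, Σr^3 = 208, Σr^3·r^3 = 46722.
For Xᵀq: Σq = -608, Σr^3·q = -139543.
Normal equations: [[5, 208]; [208, 46722]]·[a, b]ᵀ = [-608, -139543]ᵀ.
det = 5·46722 − 208² = 190346.
a = ((-608)·46722 − 208·(-139543))/190346 = 23768/7321; b = (5·(-139543) − 208·(-608))/190346 = -571251/190346.

a = 3.25, b = -3.00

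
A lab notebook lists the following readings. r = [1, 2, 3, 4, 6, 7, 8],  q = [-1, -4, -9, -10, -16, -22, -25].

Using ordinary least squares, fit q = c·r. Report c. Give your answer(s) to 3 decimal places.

c = -2.939

Forming MᵀM = [[179]] and Mᵀq = [-526]ᵀ gives MᵀM·[c]ᵀ = Mᵀq.
Hence c = -526 / 179 ≈ -2.93855.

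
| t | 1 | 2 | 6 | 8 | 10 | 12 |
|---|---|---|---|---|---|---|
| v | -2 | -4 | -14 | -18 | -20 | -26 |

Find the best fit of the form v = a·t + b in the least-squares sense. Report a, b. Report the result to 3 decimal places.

Compute the Gram sums: Σt·t = 349, Σt = 39, Σ1 = 6.
Right-hand side: Σt·v = -750, Σv = -84.
Δ = 349·6 − 39² = 573.
a = ((-750)·6 − 39·(-84))/573 = -408/191; b = (349·(-84) − 39·(-750))/573 = -22/191.

a = -2.136, b = -0.115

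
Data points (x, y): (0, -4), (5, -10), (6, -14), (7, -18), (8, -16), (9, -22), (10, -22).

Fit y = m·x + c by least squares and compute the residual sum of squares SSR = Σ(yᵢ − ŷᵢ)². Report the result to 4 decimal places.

Entries of AᵀA: Σx·x = 355, Σx = 45, Σ1 = 7.
Right-hand side: Σx·y = -806, Σy = -106.
So AᵀA·[m, c]ᵀ = Aᵀy: [[355, 45]; [45, 7]]·[m, c]ᵀ = [-806, -106]ᵀ.
Eliminating c: 7·(row 1) − 45·(row 2) gives 460·m = 7·(-806) − 45·(-106) = -872, so m = -218/115.
Then c = ((-106) − 45·(-218/115))/7 = -68/23.
Residuals: -24/23, 56/23, 38/115, -204/115, 244/115, -228/115, -2/23; SSR = 2152/115.

SSR = 18.7130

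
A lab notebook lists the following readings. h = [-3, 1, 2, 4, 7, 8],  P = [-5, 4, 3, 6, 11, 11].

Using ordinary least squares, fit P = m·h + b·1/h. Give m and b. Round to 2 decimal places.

Entries of AᵀA: Σh·h = 143, Σh·1/h = 6, Σ1/h·1/h = 41197/28224.
And Σh·P = 214, Σ1/h·P = 1951/168.
So AᵀA·[m, b]ᵀ = AᵀP: [[143, 6]; [6, 41197/28224]]·[m, b]ᵀ = [214, 1951/168]ᵀ.
Determinant 143·(41197/28224) − 6² = 4875107/28224.
m = (214·(41197/28224) − 6·(1951/168))/(4875107/28224) = 6849550/4875107; b = (143·(1951/168) − 6·214)/(4875107/28224) = 10631208/4875107.

m = 1.41, b = 2.18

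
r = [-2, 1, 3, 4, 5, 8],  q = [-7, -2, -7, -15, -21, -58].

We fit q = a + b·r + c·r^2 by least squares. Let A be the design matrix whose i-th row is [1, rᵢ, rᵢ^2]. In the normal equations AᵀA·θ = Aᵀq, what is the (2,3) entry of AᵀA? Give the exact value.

Row 2 ↔ basis r, column 3 ↔ basis r^2, so (AᵀA)_{2,3} = Σᵢ (r)·(r^2) = (-2)·(4) + (1)·(1) + (3)·(9) + (4)·(16) + (5)·(25) + (8)·(64) = 721.

721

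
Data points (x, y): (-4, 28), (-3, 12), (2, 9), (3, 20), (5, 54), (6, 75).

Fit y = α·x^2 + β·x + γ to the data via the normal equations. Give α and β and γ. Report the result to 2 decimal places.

Entries of AᵀA: Σx^2·x^2 = 2355, Σx^2·x = 285, Σx^2 = 99, Σx·x = 99, Σx = 9, Σ1 = 6.
For Aᵀy: Σx^2·y = 4822, Σx·y = 650, Σy = 198.
Inverting the 3×3 Gram matrix, [α, β, γ]ᵀ = [1766/897, 68/69, -288/299]ᵀ.

α = 1.97, β = 0.99, γ = -0.96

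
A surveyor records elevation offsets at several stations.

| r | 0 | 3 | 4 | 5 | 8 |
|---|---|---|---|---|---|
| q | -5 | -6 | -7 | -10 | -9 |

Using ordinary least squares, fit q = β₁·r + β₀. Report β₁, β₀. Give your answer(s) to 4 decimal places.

β₁ = -0.5882, β₀ = -5.0471

MᵀM·[β₁, β₀]ᵀ = Mᵀq reads: 114·β₁ + 20·β₀ = -168;  20·β₁ + 5·β₀ = -37.
det = 114·5 − 20² = 170.
β₁ = ((-168)·5 − 20·(-37))/170 = -10/17; β₀ = (114·(-37) − 20·(-168))/170 = -429/85.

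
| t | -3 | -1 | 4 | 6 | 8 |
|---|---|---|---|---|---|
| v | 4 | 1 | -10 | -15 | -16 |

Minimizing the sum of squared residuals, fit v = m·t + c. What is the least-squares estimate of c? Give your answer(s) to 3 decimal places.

c = -1.710

The normal system AᵀA·[m, c]ᵀ = Aᵀv is [[126, 14]; [14, 5]]·[m, c]ᵀ = [-271, -36]ᵀ.
Δ = 126·5 − 14² = 434.
m = ((-271)·5 − 14·(-36))/434 = -851/434; c = (126·(-36) − 14·(-271))/434 = -53/31.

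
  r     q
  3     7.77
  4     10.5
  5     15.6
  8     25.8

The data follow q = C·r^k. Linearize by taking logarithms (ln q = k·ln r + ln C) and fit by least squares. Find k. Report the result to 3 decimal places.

With ln qᵢ as the transformed response and ln rᵢ as the regressor:
Over the data: Σln r = 6.1738, Σ(ln r)² = 10.0431, Σln q = 10.3993, Σln r·ln q = 16.6927.
Normal system: [[10.0431, 6.1738]; [6.1738, 4]]·[k, ln C]ᵀ = [16.6927, 10.3993]ᵀ.
Solving (det = 2.0569): k = 1.24835, ln C = 0.67306.

k = 1.248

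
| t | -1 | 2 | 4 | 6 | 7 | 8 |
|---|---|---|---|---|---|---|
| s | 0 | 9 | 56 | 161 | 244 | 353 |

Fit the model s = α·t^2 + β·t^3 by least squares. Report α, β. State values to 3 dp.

Entries of MᵀM: Σt^2·t^2 = 8066, Σt^2·t^3 = 58406, Σt^3·t^3 = 430610.
Right-hand side: Σt^2·s = 41276, Σt^3·s = 302860.
Normal equations: [[8066, 58406]; [58406, 430610]]·[α, β]ᵀ = [41276, 302860]ᵀ.
Δ = 8066·430610 − 58406² = 62039424.
α = (41276·430610 − 58406·302860)/62039424 = 5313575/3877464; β = (8066·302860 − 58406·41276)/62039424 = 2006419/3877464.

α = 1.370, β = 0.517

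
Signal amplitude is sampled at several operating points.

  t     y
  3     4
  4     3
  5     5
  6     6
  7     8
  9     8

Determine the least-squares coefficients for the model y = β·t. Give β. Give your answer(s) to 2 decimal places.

β = 0.99

From the data, Σt·t = 216.
And Σt·y = 213.
Hence β = 213 / 216 ≈ 0.986111.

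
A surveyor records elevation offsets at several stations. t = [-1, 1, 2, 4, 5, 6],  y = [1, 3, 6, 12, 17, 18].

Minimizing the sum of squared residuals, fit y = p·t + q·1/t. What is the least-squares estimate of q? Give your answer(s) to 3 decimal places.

Sums needed: Σt·t = 83, Σt·1/t = 6, Σ1/t·1/t = 8569/3600.
Moment sums: Σt·y = 255, Σ1/t·y = 72/5.
Determinant 83·(8569/3600) − 6² = 581627/3600.
p = (255·(8569/3600) − 6·(72/5))/(581627/3600) = 1874055/581627; q = (83·(72/5) − 6·255)/(581627/3600) = -1205280/581627.

q = -2.072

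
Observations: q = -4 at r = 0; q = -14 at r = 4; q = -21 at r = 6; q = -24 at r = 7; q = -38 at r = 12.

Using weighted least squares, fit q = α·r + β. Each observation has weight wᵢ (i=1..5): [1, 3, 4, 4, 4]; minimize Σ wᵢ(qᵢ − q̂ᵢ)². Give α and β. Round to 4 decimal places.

α = -2.9000, β = -3.3250

The normal equations are: 964·α + 112·β = -3168;  112·α + 16·β = -378.
(Σwᵢ·r·r = 964, Σwᵢ·r = 112, Σwᵢ·1 = 16, Σwᵢ·r·q = -3168, Σwᵢ·q = -378.)
Eliminating β: 16·(row 1) − 112·(row 2) gives 2880·α = 16·(-3168) − 112·(-378) = -8352, so α = -29/10.
Then β = ((-378) − 112·(-29/10))/16 = -133/40.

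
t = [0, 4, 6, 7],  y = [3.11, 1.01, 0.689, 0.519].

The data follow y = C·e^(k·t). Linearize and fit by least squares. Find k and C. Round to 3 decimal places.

k = -0.253, C = 3.020

Taking logs, ln y = k·t + ln C, so regress ln y on t.
Over the data: Σt = 17.0000, Σ(t)² = 101.0000, Σln y = 0.1162, Σt·ln y = -6.7862.
Normal system: [[101.0000, 17.0000]; [17.0000, 4]]·[k, ln C]ᵀ = [-6.7862, 0.1162]ᵀ.
Solving (det = 115.0000): k = -0.25322, ln C = 1.10524, so C = exp(1.10524) = 3.01996.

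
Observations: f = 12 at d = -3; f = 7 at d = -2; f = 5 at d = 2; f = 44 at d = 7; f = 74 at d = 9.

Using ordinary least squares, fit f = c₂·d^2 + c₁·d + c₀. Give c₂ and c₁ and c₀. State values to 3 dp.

c₂ = 0.945, c₁ = -0.542, c₀ = 2.034

From the data, Σd^2·d^2 = 9075, Σd^2·d = 1045, Σd^2 = 147, Σd·d = 147, Σd = 13, Σ1 = 5.
And Σd^2·f = 8306, Σd·f = 934, Σf = 142.
MᵀM·[c₂, c₁, c₀]ᵀ = Mᵀf becomes [[9075, 1045, 147]; [1045, 147, 13]; [147, 13, 5]]·[c₂, c₁, c₀]ᵀ = [8306, 934, 142]ᵀ.
Row-reducing yields c₂ = 29157/30862, c₁ = -16735/30862, c₀ = 31388/15431.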